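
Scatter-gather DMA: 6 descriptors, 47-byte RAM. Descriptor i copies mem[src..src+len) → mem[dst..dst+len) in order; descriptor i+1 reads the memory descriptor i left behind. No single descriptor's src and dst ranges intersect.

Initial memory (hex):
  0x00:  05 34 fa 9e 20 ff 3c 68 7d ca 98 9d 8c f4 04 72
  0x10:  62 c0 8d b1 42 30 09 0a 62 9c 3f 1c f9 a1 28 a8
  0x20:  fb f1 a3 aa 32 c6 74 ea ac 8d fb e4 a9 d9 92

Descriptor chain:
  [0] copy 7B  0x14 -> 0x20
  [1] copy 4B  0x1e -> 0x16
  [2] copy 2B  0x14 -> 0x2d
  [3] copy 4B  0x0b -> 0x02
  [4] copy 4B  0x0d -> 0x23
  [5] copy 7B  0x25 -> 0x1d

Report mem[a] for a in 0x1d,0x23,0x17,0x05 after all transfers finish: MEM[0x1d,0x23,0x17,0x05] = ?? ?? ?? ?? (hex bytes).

MEM[0x1d,0x23,0x17,0x05] = 72 e4 a8 04

[0] 0x14->0x20 len=7 : 42 30 09 0a 62 9c 3f
[1] 0x1e->0x16 len=4 : 28 a8 42 30
[2] 0x14->0x2d len=2 : 42 30
[3] 0x0b->0x02 len=4 : 9d 8c f4 04
[4] 0x0d->0x23 len=4 : f4 04 72 62
[5] 0x25->0x1d len=7 : 72 62 ea ac 8d fb e4
query mem[0x1d]=0x72, mem[0x23]=0xe4, mem[0x17]=0xa8, mem[0x05]=0x04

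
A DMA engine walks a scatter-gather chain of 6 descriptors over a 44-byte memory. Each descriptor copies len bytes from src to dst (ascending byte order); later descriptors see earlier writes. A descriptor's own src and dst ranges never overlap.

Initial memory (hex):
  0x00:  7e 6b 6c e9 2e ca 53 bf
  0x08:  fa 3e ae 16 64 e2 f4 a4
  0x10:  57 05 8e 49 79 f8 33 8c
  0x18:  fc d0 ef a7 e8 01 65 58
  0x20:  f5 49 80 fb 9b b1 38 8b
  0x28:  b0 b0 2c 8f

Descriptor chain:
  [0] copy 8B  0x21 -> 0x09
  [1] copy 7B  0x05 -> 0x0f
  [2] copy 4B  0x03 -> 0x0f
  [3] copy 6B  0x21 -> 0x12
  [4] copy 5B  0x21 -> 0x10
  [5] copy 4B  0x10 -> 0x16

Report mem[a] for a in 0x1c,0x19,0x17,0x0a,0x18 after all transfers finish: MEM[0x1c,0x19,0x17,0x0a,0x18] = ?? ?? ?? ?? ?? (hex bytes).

[0] 0x21->0x09 len=8 : 49 80 fb 9b b1 38 8b b0
[1] 0x05->0x0f len=7 : ca 53 bf fa 49 80 fb
[2] 0x03->0x0f len=4 : e9 2e ca 53
[3] 0x21->0x12 len=6 : 49 80 fb 9b b1 38
[4] 0x21->0x10 len=5 : 49 80 fb 9b b1
[5] 0x10->0x16 len=4 : 49 80 fb 9b
query mem[0x1c]=0xe8, mem[0x19]=0x9b, mem[0x17]=0x80, mem[0x0a]=0x80, mem[0x18]=0xfb

MEM[0x1c,0x19,0x17,0x0a,0x18] = e8 9b 80 80 fb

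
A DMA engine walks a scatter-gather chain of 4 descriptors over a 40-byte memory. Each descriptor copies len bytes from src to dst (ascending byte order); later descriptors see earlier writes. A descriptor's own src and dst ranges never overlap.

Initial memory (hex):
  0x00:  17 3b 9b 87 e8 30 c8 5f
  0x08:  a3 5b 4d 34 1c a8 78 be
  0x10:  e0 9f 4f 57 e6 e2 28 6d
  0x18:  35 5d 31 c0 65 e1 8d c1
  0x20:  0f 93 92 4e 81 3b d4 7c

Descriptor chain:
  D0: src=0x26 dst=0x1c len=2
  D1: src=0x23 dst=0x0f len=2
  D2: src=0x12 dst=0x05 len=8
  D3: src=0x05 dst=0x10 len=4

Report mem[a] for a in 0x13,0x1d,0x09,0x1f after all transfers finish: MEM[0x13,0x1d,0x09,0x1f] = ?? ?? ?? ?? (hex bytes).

D0: mem[0x1c..0x1d] <- [d4 7c]
D1: mem[0x0f..0x10] <- [4e 81]
D2: mem[0x05..0x0c] <- [4f 57 e6 e2 28 6d 35 5d]
D3: mem[0x10..0x13] <- [4f 57 e6 e2]
query mem[0x13]=0xe2, mem[0x1d]=0x7c, mem[0x09]=0x28, mem[0x1f]=0xc1

MEM[0x13,0x1d,0x09,0x1f] = e2 7c 28 c1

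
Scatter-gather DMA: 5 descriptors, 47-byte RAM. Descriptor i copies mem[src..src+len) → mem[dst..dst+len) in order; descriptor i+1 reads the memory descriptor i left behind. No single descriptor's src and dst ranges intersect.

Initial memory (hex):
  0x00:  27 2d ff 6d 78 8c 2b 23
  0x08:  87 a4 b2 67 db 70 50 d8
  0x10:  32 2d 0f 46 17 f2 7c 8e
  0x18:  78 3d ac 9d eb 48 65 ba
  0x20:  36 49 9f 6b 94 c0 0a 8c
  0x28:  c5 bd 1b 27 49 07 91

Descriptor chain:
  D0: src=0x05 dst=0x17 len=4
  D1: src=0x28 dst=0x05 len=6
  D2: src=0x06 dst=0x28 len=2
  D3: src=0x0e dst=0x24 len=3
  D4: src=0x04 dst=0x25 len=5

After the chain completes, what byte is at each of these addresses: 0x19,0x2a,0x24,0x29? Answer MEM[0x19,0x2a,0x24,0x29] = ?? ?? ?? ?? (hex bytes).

MEM[0x19,0x2a,0x24,0x29] = 23 1b 50 27

#0 dst[0x17+4] := {0x8c,0x2b,0x23,0x87}
#1 dst[0x05+6] := {0xc5,0xbd,0x1b,0x27,0x49,0x07}
#2 dst[0x28+2] := {0xbd,0x1b}
#3 dst[0x24+3] := {0x50,0xd8,0x32}
#4 dst[0x25+5] := {0x78,0xc5,0xbd,0x1b,0x27}
query mem[0x19]=0x23, mem[0x2a]=0x1b, mem[0x24]=0x50, mem[0x29]=0x27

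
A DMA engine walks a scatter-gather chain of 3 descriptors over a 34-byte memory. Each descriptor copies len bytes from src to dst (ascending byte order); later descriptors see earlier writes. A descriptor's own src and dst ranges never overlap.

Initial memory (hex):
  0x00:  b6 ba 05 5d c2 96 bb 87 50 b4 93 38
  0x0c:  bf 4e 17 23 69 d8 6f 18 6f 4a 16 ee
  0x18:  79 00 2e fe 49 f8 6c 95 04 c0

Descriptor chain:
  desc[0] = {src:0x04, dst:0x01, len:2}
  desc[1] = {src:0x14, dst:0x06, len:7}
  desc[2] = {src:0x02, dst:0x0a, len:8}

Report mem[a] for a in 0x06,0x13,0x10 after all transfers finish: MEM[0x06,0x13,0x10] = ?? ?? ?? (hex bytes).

#0 dst[0x01+2] := {0xc2,0x96}
#1 dst[0x06+7] := {0x6f,0x4a,0x16,0xee,0x79,0x00,0x2e}
#2 dst[0x0a+8] := {0x96,0x5d,0xc2,0x96,0x6f,0x4a,0x16,0xee}
query mem[0x06]=0x6f, mem[0x13]=0x18, mem[0x10]=0x16

MEM[0x06,0x13,0x10] = 6f 18 16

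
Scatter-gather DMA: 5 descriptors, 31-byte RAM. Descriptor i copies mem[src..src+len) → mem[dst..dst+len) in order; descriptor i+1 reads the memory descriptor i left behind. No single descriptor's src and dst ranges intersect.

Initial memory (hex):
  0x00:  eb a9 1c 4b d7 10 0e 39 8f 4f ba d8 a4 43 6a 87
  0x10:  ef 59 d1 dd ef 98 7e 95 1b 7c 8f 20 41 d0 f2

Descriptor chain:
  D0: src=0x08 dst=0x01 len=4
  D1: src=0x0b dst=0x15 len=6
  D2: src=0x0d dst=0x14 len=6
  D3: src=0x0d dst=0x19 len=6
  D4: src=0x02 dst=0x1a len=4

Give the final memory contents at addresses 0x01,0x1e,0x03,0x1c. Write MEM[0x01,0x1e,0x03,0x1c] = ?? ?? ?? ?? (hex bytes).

MEM[0x01,0x1e,0x03,0x1c] = 8f d1 ba d8

[0] 0x08->0x01 len=4 : 8f 4f ba d8
[1] 0x0b->0x15 len=6 : d8 a4 43 6a 87 ef
[2] 0x0d->0x14 len=6 : 43 6a 87 ef 59 d1
[3] 0x0d->0x19 len=6 : 43 6a 87 ef 59 d1
[4] 0x02->0x1a len=4 : 4f ba d8 10
query mem[0x01]=0x8f, mem[0x1e]=0xd1, mem[0x03]=0xba, mem[0x1c]=0xd8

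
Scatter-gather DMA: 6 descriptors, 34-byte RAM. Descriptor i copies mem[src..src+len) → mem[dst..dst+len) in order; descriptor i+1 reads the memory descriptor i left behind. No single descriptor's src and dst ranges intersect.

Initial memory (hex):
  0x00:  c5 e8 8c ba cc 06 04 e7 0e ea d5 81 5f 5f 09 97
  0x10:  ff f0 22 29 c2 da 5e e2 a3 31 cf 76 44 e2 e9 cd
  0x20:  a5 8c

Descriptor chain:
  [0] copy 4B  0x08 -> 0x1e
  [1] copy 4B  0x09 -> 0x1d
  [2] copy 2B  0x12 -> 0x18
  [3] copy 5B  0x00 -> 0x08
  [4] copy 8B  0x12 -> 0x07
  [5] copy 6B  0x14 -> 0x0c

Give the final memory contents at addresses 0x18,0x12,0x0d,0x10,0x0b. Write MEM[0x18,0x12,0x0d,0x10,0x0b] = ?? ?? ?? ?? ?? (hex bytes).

MEM[0x18,0x12,0x0d,0x10,0x0b] = 22 22 da 22 5e

#0 dst[0x1e+4] := {0x0e,0xea,0xd5,0x81}
#1 dst[0x1d+4] := {0xea,0xd5,0x81,0x5f}
#2 dst[0x18+2] := {0x22,0x29}
#3 dst[0x08+5] := {0xc5,0xe8,0x8c,0xba,0xcc}
#4 dst[0x07+8] := {0x22,0x29,0xc2,0xda,0x5e,0xe2,0x22,0x29}
#5 dst[0x0c+6] := {0xc2,0xda,0x5e,0xe2,0x22,0x29}
query mem[0x18]=0x22, mem[0x12]=0x22, mem[0x0d]=0xda, mem[0x10]=0x22, mem[0x0b]=0x5e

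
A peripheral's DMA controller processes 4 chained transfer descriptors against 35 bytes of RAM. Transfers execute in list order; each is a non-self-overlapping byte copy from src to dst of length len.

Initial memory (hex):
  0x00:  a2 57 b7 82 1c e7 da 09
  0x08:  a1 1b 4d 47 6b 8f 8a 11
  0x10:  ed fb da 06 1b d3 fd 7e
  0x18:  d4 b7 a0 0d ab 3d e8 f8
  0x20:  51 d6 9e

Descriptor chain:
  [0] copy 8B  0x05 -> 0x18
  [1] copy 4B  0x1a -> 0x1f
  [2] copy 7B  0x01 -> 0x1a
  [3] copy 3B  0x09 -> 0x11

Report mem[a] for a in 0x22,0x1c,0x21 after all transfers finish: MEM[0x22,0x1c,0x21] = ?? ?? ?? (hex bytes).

MEM[0x22,0x1c,0x21] = 4d 82 1b

D0: mem[0x18..0x1f] <- [e7 da 09 a1 1b 4d 47 6b]
D1: mem[0x1f..0x22] <- [09 a1 1b 4d]
D2: mem[0x1a..0x20] <- [57 b7 82 1c e7 da 09]
D3: mem[0x11..0x13] <- [1b 4d 47]
query mem[0x22]=0x4d, mem[0x1c]=0x82, mem[0x21]=0x1b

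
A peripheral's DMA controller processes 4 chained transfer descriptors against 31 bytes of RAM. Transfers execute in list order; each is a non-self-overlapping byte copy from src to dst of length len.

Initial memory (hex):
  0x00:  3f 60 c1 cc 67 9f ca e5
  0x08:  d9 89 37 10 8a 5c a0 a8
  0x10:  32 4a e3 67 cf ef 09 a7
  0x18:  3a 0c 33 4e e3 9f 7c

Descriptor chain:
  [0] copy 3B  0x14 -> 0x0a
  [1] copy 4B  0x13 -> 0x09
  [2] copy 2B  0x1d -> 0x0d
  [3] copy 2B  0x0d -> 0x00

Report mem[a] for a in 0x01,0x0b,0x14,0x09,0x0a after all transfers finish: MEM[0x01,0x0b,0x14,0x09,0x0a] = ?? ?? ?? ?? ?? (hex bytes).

MEM[0x01,0x0b,0x14,0x09,0x0a] = 7c ef cf 67 cf

[0] 0x14->0x0a len=3 : cf ef 09
[1] 0x13->0x09 len=4 : 67 cf ef 09
[2] 0x1d->0x0d len=2 : 9f 7c
[3] 0x0d->0x00 len=2 : 9f 7c
query mem[0x01]=0x7c, mem[0x0b]=0xef, mem[0x14]=0xcf, mem[0x09]=0x67, mem[0x0a]=0xcf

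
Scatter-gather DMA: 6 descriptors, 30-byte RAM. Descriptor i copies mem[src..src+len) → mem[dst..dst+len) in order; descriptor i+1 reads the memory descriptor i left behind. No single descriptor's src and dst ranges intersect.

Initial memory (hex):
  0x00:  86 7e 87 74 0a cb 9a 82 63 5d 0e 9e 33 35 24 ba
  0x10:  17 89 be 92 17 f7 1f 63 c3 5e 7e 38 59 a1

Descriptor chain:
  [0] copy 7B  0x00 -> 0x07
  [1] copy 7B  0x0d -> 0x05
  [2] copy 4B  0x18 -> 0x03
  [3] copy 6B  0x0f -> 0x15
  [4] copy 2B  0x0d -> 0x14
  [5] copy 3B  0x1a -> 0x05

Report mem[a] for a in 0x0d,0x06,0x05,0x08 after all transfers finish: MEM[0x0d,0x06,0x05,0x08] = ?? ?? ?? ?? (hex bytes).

MEM[0x0d,0x06,0x05,0x08] = 9a 38 17 17

D0: mem[0x07..0x0d] <- [86 7e 87 74 0a cb 9a]
D1: mem[0x05..0x0b] <- [9a 24 ba 17 89 be 92]
D2: mem[0x03..0x06] <- [c3 5e 7e 38]
D3: mem[0x15..0x1a] <- [ba 17 89 be 92 17]
D4: mem[0x14..0x15] <- [9a 24]
D5: mem[0x05..0x07] <- [17 38 59]
query mem[0x0d]=0x9a, mem[0x06]=0x38, mem[0x05]=0x17, mem[0x08]=0x17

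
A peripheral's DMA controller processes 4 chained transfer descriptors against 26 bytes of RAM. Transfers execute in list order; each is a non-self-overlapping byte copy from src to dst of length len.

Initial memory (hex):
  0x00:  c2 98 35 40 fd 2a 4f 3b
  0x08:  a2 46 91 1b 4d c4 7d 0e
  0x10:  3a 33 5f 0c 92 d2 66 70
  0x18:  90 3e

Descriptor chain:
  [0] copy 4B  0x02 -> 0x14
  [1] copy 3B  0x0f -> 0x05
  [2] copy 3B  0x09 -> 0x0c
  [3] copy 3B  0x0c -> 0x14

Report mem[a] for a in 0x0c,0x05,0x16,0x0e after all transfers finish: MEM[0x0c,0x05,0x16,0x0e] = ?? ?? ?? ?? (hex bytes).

[0] 0x02->0x14 len=4 : 35 40 fd 2a
[1] 0x0f->0x05 len=3 : 0e 3a 33
[2] 0x09->0x0c len=3 : 46 91 1b
[3] 0x0c->0x14 len=3 : 46 91 1b
query mem[0x0c]=0x46, mem[0x05]=0x0e, mem[0x16]=0x1b, mem[0x0e]=0x1b

MEM[0x0c,0x05,0x16,0x0e] = 46 0e 1b 1b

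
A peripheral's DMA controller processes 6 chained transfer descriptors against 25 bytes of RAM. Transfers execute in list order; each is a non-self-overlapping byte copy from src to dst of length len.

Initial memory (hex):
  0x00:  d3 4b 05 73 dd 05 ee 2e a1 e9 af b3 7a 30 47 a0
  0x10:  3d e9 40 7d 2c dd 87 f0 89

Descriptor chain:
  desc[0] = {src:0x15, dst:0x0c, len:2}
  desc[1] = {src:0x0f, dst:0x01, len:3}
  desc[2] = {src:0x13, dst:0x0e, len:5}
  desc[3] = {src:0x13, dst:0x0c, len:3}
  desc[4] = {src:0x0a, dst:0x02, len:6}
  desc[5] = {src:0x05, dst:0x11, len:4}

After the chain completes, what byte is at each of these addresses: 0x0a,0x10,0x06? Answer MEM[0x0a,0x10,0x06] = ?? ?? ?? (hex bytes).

MEM[0x0a,0x10,0x06] = af dd dd

[0] 0x15->0x0c len=2 : dd 87
[1] 0x0f->0x01 len=3 : a0 3d e9
[2] 0x13->0x0e len=5 : 7d 2c dd 87 f0
[3] 0x13->0x0c len=3 : 7d 2c dd
[4] 0x0a->0x02 len=6 : af b3 7d 2c dd 2c
[5] 0x05->0x11 len=4 : 2c dd 2c a1
query mem[0x0a]=0xaf, mem[0x10]=0xdd, mem[0x06]=0xdd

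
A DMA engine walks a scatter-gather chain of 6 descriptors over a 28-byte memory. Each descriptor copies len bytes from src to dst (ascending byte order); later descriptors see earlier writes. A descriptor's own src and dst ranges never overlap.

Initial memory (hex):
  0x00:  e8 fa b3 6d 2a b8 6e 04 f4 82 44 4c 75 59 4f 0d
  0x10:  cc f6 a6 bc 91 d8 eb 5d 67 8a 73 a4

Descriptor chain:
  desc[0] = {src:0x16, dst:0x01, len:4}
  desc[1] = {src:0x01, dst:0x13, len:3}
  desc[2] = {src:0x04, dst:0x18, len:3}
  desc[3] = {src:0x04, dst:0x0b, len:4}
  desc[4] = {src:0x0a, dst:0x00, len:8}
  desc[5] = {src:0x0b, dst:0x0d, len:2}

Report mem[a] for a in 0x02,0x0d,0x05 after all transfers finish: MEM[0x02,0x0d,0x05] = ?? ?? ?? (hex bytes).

MEM[0x02,0x0d,0x05] = b8 8a 0d

D0: mem[0x01..0x04] <- [eb 5d 67 8a]
D1: mem[0x13..0x15] <- [eb 5d 67]
D2: mem[0x18..0x1a] <- [8a b8 6e]
D3: mem[0x0b..0x0e] <- [8a b8 6e 04]
D4: mem[0x00..0x07] <- [44 8a b8 6e 04 0d cc f6]
D5: mem[0x0d..0x0e] <- [8a b8]
query mem[0x02]=0xb8, mem[0x0d]=0x8a, mem[0x05]=0x0d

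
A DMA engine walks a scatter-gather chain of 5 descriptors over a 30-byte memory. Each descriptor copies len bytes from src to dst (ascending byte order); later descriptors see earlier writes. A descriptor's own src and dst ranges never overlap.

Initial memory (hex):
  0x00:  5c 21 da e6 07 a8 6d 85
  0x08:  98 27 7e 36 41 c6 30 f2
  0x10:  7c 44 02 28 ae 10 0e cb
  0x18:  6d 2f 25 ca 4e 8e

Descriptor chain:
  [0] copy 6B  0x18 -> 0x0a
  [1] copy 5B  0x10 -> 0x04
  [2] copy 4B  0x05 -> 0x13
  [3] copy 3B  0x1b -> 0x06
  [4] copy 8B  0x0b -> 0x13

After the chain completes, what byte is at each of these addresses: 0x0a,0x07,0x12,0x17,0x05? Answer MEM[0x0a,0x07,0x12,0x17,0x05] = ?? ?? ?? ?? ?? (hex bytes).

MEM[0x0a,0x07,0x12,0x17,0x05] = 6d 4e 02 8e 44

#0 dst[0x0a+6] := {0x6d,0x2f,0x25,0xca,0x4e,0x8e}
#1 dst[0x04+5] := {0x7c,0x44,0x02,0x28,0xae}
#2 dst[0x13+4] := {0x44,0x02,0x28,0xae}
#3 dst[0x06+3] := {0xca,0x4e,0x8e}
#4 dst[0x13+8] := {0x2f,0x25,0xca,0x4e,0x8e,0x7c,0x44,0x02}
query mem[0x0a]=0x6d, mem[0x07]=0x4e, mem[0x12]=0x02, mem[0x17]=0x8e, mem[0x05]=0x44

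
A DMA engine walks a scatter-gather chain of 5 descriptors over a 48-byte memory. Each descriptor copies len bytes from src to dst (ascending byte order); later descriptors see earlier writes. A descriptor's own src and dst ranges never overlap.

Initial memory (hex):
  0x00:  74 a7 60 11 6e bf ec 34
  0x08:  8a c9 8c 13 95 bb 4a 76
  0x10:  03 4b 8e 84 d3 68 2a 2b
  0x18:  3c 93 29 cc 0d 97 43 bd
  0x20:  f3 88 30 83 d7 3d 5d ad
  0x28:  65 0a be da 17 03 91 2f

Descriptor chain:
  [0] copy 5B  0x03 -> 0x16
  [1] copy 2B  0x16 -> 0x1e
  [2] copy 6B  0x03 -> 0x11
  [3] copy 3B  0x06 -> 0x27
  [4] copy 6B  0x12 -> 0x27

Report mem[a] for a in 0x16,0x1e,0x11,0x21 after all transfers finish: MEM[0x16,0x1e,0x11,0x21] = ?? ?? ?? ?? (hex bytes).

D0: mem[0x16..0x1a] <- [11 6e bf ec 34]
D1: mem[0x1e..0x1f] <- [11 6e]
D2: mem[0x11..0x16] <- [11 6e bf ec 34 8a]
D3: mem[0x27..0x29] <- [ec 34 8a]
D4: mem[0x27..0x2c] <- [6e bf ec 34 8a 6e]
query mem[0x16]=0x8a, mem[0x1e]=0x11, mem[0x11]=0x11, mem[0x21]=0x88

MEM[0x16,0x1e,0x11,0x21] = 8a 11 11 88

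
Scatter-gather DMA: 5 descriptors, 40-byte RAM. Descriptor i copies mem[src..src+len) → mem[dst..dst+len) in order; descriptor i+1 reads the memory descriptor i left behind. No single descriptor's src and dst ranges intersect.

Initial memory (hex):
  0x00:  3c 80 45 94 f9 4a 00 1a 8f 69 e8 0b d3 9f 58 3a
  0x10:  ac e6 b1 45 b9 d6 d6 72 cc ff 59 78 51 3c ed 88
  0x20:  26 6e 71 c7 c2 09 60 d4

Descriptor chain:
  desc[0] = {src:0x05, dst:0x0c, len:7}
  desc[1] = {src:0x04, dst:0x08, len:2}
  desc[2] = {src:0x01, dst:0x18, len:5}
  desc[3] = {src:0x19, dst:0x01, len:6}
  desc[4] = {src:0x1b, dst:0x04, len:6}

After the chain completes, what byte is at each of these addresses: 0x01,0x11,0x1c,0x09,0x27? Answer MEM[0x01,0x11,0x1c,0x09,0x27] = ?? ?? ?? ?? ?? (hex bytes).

MEM[0x01,0x11,0x1c,0x09,0x27] = 45 e8 4a 26 d4

  after D0: wrote 7B at 0x0c = 4a001a8f69e80b
  after D1: wrote 2B at 0x08 = f94a
  after D2: wrote 5B at 0x18 = 804594f94a
  after D3: wrote 6B at 0x01 = 4594f94a3ced
  after D4: wrote 6B at 0x04 = f94a3ced8826
query mem[0x01]=0x45, mem[0x11]=0xe8, mem[0x1c]=0x4a, mem[0x09]=0x26, mem[0x27]=0xd4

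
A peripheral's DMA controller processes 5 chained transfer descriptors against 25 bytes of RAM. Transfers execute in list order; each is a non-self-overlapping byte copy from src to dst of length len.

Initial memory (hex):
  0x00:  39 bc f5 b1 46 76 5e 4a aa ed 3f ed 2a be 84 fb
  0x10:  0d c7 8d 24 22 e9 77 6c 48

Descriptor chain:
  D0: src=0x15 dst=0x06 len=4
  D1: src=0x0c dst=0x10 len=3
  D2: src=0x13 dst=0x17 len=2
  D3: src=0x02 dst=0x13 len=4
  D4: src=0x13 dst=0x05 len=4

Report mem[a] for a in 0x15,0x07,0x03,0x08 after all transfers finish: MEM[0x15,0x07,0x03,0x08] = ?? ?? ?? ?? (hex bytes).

[0] 0x15->0x06 len=4 : e9 77 6c 48
[1] 0x0c->0x10 len=3 : 2a be 84
[2] 0x13->0x17 len=2 : 24 22
[3] 0x02->0x13 len=4 : f5 b1 46 76
[4] 0x13->0x05 len=4 : f5 b1 46 76
query mem[0x15]=0x46, mem[0x07]=0x46, mem[0x03]=0xb1, mem[0x08]=0x76

MEM[0x15,0x07,0x03,0x08] = 46 46 b1 76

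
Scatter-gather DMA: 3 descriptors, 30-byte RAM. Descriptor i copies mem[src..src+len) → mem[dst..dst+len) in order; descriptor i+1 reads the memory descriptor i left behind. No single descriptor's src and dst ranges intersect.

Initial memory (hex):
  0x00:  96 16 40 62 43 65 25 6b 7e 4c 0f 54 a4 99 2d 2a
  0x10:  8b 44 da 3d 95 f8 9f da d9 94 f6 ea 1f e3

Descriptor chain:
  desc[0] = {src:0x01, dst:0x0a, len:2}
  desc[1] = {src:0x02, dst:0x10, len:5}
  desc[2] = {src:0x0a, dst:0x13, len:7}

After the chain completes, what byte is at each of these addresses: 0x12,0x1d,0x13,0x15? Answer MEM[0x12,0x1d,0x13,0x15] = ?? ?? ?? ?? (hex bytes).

MEM[0x12,0x1d,0x13,0x15] = 43 e3 16 a4

D0: mem[0x0a..0x0b] <- [16 40]
D1: mem[0x10..0x14] <- [40 62 43 65 25]
D2: mem[0x13..0x19] <- [16 40 a4 99 2d 2a 40]
query mem[0x12]=0x43, mem[0x1d]=0xe3, mem[0x13]=0x16, mem[0x15]=0xa4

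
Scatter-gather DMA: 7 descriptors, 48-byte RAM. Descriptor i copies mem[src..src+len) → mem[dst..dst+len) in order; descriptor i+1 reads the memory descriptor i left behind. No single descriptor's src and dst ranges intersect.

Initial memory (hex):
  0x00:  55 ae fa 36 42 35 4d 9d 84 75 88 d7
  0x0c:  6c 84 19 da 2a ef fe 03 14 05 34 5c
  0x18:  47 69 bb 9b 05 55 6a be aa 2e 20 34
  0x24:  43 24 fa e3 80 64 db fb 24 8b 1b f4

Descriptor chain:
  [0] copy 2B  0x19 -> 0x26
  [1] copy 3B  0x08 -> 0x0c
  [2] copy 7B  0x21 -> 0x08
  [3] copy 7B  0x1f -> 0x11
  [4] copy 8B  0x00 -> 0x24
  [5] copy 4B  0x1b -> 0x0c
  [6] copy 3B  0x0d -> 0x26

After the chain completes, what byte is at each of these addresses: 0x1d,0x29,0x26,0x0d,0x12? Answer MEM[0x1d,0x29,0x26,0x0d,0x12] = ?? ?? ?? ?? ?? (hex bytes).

#0 dst[0x26+2] := {0x69,0xbb}
#1 dst[0x0c+3] := {0x84,0x75,0x88}
#2 dst[0x08+7] := {0x2e,0x20,0x34,0x43,0x24,0x69,0xbb}
#3 dst[0x11+7] := {0xbe,0xaa,0x2e,0x20,0x34,0x43,0x24}
#4 dst[0x24+8] := {0x55,0xae,0xfa,0x36,0x42,0x35,0x4d,0x9d}
#5 dst[0x0c+4] := {0x9b,0x05,0x55,0x6a}
#6 dst[0x26+3] := {0x05,0x55,0x6a}
query mem[0x1d]=0x55, mem[0x29]=0x35, mem[0x26]=0x05, mem[0x0d]=0x05, mem[0x12]=0xaa

MEM[0x1d,0x29,0x26,0x0d,0x12] = 55 35 05 05 aa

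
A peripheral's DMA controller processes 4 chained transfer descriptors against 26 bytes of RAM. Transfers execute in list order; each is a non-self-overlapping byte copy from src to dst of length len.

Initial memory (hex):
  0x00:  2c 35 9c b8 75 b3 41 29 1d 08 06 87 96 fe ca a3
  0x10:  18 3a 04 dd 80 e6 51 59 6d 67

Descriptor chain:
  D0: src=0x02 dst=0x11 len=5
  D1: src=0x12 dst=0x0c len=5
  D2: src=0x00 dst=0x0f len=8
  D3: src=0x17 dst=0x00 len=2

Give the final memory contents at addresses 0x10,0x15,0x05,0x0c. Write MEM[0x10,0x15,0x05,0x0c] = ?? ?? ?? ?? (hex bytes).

[0] 0x02->0x11 len=5 : 9c b8 75 b3 41
[1] 0x12->0x0c len=5 : b8 75 b3 41 51
[2] 0x00->0x0f len=8 : 2c 35 9c b8 75 b3 41 29
[3] 0x17->0x00 len=2 : 59 6d
query mem[0x10]=0x35, mem[0x15]=0x41, mem[0x05]=0xb3, mem[0x0c]=0xb8

MEM[0x10,0x15,0x05,0x0c] = 35 41 b3 b8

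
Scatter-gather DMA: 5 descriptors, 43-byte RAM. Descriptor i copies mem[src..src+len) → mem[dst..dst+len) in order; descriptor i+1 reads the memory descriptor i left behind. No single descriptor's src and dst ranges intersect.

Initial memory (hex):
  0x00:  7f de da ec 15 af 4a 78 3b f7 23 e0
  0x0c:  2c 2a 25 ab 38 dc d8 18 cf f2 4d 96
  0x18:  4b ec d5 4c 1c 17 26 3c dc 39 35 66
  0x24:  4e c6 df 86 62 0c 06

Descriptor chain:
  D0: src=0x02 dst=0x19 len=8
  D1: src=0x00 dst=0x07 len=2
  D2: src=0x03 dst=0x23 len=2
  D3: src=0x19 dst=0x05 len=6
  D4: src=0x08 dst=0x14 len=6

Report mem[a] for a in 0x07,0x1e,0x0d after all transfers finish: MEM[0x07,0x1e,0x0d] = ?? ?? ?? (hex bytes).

  after D0: wrote 8B at 0x19 = daec15af4a783bf7
  after D1: wrote 2B at 0x07 = 7fde
  after D2: wrote 2B at 0x23 = ec15
  after D3: wrote 6B at 0x05 = daec15af4a78
  after D4: wrote 6B at 0x14 = af4a78e02c2a
query mem[0x07]=0x15, mem[0x1e]=0x78, mem[0x0d]=0x2a

MEM[0x07,0x1e,0x0d] = 15 78 2a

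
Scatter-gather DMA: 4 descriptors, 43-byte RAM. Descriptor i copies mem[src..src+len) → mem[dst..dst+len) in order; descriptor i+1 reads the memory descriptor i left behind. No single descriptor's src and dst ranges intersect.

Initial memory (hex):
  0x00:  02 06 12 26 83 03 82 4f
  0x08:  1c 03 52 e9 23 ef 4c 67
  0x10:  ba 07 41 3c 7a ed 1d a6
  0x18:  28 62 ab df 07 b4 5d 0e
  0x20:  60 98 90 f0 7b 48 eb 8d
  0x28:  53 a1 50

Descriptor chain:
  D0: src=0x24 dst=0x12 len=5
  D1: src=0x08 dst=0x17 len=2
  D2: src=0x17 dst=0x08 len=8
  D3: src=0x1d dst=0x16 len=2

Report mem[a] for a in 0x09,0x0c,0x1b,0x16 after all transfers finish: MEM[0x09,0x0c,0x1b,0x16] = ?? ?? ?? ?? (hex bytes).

MEM[0x09,0x0c,0x1b,0x16] = 03 df df b4

[0] 0x24->0x12 len=5 : 7b 48 eb 8d 53
[1] 0x08->0x17 len=2 : 1c 03
[2] 0x17->0x08 len=8 : 1c 03 62 ab df 07 b4 5d
[3] 0x1d->0x16 len=2 : b4 5d
query mem[0x09]=0x03, mem[0x0c]=0xdf, mem[0x1b]=0xdf, mem[0x16]=0xb4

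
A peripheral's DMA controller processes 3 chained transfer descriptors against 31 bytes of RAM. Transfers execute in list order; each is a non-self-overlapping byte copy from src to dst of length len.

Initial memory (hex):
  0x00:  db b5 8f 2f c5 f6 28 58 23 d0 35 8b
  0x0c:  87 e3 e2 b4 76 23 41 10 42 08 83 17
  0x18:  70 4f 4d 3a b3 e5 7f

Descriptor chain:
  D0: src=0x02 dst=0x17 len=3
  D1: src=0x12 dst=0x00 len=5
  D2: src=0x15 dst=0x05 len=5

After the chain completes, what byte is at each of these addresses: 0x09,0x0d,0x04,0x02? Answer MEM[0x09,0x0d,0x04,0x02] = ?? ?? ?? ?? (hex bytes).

MEM[0x09,0x0d,0x04,0x02] = c5 e3 83 42

[0] 0x02->0x17 len=3 : 8f 2f c5
[1] 0x12->0x00 len=5 : 41 10 42 08 83
[2] 0x15->0x05 len=5 : 08 83 8f 2f c5
query mem[0x09]=0xc5, mem[0x0d]=0xe3, mem[0x04]=0x83, mem[0x02]=0x42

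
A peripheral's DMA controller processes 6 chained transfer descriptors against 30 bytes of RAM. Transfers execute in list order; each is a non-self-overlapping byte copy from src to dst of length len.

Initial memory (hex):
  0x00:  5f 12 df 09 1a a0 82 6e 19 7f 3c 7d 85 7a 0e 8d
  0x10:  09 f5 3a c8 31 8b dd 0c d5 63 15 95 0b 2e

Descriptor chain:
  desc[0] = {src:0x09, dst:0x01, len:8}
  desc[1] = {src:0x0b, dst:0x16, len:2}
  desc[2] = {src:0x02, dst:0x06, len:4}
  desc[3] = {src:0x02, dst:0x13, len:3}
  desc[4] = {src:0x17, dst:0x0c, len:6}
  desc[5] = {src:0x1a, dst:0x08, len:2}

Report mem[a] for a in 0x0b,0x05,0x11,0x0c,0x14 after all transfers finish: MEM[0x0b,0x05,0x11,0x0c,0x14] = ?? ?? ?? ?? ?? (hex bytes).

#0 dst[0x01+8] := {0x7f,0x3c,0x7d,0x85,0x7a,0x0e,0x8d,0x09}
#1 dst[0x16+2] := {0x7d,0x85}
#2 dst[0x06+4] := {0x3c,0x7d,0x85,0x7a}
#3 dst[0x13+3] := {0x3c,0x7d,0x85}
#4 dst[0x0c+6] := {0x85,0xd5,0x63,0x15,0x95,0x0b}
#5 dst[0x08+2] := {0x15,0x95}
query mem[0x0b]=0x7d, mem[0x05]=0x7a, mem[0x11]=0x0b, mem[0x0c]=0x85, mem[0x14]=0x7d

MEM[0x0b,0x05,0x11,0x0c,0x14] = 7d 7a 0b 85 7d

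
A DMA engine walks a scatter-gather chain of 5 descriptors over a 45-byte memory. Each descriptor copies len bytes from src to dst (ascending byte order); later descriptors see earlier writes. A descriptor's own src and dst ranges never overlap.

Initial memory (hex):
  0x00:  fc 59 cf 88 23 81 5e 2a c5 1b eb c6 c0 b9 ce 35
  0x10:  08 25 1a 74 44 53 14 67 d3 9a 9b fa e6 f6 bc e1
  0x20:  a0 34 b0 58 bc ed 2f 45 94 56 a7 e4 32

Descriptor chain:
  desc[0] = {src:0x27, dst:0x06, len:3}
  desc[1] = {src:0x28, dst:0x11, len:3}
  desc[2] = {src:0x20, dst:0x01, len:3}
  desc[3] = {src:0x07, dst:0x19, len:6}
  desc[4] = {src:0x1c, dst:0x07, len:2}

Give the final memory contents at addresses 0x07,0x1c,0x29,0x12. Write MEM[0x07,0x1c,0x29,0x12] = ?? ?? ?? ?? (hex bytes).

#0 dst[0x06+3] := {0x45,0x94,0x56}
#1 dst[0x11+3] := {0x94,0x56,0xa7}
#2 dst[0x01+3] := {0xa0,0x34,0xb0}
#3 dst[0x19+6] := {0x94,0x56,0x1b,0xeb,0xc6,0xc0}
#4 dst[0x07+2] := {0xeb,0xc6}
query mem[0x07]=0xeb, mem[0x1c]=0xeb, mem[0x29]=0x56, mem[0x12]=0x56

MEM[0x07,0x1c,0x29,0x12] = eb eb 56 56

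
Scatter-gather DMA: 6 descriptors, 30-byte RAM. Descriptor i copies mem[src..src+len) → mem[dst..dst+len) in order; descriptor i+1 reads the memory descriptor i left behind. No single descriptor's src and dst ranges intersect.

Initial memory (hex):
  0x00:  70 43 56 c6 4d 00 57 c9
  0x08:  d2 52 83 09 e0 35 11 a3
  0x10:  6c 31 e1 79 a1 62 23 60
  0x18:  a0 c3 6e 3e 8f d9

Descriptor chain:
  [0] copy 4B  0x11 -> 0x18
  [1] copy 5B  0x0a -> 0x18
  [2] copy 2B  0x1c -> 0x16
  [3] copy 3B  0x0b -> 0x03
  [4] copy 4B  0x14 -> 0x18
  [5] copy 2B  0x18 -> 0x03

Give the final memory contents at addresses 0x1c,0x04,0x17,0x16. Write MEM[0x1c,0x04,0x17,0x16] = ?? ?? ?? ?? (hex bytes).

#0 dst[0x18+4] := {0x31,0xe1,0x79,0xa1}
#1 dst[0x18+5] := {0x83,0x09,0xe0,0x35,0x11}
#2 dst[0x16+2] := {0x11,0xd9}
#3 dst[0x03+3] := {0x09,0xe0,0x35}
#4 dst[0x18+4] := {0xa1,0x62,0x11,0xd9}
#5 dst[0x03+2] := {0xa1,0x62}
query mem[0x1c]=0x11, mem[0x04]=0x62, mem[0x17]=0xd9, mem[0x16]=0x11

MEM[0x1c,0x04,0x17,0x16] = 11 62 d9 11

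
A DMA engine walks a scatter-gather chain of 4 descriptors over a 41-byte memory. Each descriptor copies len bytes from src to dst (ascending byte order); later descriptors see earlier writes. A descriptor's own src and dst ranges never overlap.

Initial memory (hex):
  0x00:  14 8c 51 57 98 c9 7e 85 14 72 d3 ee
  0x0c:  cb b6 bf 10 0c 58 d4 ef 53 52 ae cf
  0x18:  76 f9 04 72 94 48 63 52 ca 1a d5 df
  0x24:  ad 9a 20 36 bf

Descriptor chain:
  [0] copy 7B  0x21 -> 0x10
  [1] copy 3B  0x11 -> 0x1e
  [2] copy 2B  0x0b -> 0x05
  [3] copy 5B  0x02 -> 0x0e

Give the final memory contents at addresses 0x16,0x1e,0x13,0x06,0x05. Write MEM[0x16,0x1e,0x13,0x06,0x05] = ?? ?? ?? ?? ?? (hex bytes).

MEM[0x16,0x1e,0x13,0x06,0x05] = 36 d5 ad cb ee

#0 dst[0x10+7] := {0x1a,0xd5,0xdf,0xad,0x9a,0x20,0x36}
#1 dst[0x1e+3] := {0xd5,0xdf,0xad}
#2 dst[0x05+2] := {0xee,0xcb}
#3 dst[0x0e+5] := {0x51,0x57,0x98,0xee,0xcb}
query mem[0x16]=0x36, mem[0x1e]=0xd5, mem[0x13]=0xad, mem[0x06]=0xcb, mem[0x05]=0xee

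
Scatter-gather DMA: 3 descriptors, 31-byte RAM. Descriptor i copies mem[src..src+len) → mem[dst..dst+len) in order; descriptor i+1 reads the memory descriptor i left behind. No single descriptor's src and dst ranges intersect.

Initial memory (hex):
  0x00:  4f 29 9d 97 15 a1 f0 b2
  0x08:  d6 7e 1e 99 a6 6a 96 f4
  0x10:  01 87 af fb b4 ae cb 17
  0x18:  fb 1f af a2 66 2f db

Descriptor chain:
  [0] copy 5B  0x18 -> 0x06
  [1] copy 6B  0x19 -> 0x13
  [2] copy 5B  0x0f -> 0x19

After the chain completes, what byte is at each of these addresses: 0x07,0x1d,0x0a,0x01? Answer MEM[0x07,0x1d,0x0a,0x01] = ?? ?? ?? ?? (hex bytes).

[0] 0x18->0x06 len=5 : fb 1f af a2 66
[1] 0x19->0x13 len=6 : 1f af a2 66 2f db
[2] 0x0f->0x19 len=5 : f4 01 87 af 1f
query mem[0x07]=0x1f, mem[0x1d]=0x1f, mem[0x0a]=0x66, mem[0x01]=0x29

MEM[0x07,0x1d,0x0a,0x01] = 1f 1f 66 29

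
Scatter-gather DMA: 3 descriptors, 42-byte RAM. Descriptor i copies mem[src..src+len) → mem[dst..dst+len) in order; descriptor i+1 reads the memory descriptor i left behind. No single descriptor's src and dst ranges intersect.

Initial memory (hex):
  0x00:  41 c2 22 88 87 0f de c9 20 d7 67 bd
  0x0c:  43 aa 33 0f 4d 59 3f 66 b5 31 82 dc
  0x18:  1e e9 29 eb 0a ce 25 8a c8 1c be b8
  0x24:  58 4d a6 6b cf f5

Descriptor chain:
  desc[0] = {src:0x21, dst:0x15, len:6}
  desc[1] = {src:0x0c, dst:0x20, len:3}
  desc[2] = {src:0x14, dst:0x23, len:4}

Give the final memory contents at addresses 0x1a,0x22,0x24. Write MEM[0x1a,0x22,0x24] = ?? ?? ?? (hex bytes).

MEM[0x1a,0x22,0x24] = a6 33 1c

  after D0: wrote 6B at 0x15 = 1cbeb8584da6
  after D1: wrote 3B at 0x20 = 43aa33
  after D2: wrote 4B at 0x23 = b51cbeb8
query mem[0x1a]=0xa6, mem[0x22]=0x33, mem[0x24]=0x1c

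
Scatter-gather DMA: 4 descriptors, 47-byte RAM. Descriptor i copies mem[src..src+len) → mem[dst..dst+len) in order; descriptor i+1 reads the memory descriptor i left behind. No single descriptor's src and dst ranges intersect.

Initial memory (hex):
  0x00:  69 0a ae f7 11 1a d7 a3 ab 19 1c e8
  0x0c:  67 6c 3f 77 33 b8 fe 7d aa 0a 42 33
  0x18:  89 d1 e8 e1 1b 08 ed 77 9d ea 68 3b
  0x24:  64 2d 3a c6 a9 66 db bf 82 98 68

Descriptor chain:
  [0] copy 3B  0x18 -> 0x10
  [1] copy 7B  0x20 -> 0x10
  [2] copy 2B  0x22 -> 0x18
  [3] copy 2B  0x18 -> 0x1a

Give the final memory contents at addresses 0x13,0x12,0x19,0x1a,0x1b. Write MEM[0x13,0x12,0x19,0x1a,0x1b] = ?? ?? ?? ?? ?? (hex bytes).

MEM[0x13,0x12,0x19,0x1a,0x1b] = 3b 68 3b 68 3b

[0] 0x18->0x10 len=3 : 89 d1 e8
[1] 0x20->0x10 len=7 : 9d ea 68 3b 64 2d 3a
[2] 0x22->0x18 len=2 : 68 3b
[3] 0x18->0x1a len=2 : 68 3b
query mem[0x13]=0x3b, mem[0x12]=0x68, mem[0x19]=0x3b, mem[0x1a]=0x68, mem[0x1b]=0x3b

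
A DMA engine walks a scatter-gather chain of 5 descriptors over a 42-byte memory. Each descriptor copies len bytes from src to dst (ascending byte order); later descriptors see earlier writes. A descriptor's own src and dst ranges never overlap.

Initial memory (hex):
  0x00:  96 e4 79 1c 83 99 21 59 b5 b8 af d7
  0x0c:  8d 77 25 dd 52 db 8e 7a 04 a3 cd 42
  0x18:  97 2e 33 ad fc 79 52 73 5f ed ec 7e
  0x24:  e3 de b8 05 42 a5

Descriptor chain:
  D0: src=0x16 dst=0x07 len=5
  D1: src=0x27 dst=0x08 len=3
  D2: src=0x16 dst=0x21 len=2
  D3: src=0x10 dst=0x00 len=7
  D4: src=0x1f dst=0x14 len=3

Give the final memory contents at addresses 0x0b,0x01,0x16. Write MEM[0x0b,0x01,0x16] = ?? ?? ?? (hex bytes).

MEM[0x0b,0x01,0x16] = 33 db cd

#0 dst[0x07+5] := {0xcd,0x42,0x97,0x2e,0x33}
#1 dst[0x08+3] := {0x05,0x42,0xa5}
#2 dst[0x21+2] := {0xcd,0x42}
#3 dst[0x00+7] := {0x52,0xdb,0x8e,0x7a,0x04,0xa3,0xcd}
#4 dst[0x14+3] := {0x73,0x5f,0xcd}
query mem[0x0b]=0x33, mem[0x01]=0xdb, mem[0x16]=0xcd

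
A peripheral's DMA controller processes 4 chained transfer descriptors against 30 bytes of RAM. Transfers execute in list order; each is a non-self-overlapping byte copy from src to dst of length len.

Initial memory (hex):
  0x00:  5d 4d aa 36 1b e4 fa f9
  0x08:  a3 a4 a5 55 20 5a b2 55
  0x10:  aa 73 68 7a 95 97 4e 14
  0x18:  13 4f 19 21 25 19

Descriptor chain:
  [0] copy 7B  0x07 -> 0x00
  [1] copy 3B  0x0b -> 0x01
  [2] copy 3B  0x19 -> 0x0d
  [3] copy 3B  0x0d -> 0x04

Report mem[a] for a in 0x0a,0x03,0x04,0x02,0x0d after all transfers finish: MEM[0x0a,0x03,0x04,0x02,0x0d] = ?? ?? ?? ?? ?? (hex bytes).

MEM[0x0a,0x03,0x04,0x02,0x0d] = a5 5a 4f 20 4f

[0] 0x07->0x00 len=7 : f9 a3 a4 a5 55 20 5a
[1] 0x0b->0x01 len=3 : 55 20 5a
[2] 0x19->0x0d len=3 : 4f 19 21
[3] 0x0d->0x04 len=3 : 4f 19 21
query mem[0x0a]=0xa5, mem[0x03]=0x5a, mem[0x04]=0x4f, mem[0x02]=0x20, mem[0x0d]=0x4f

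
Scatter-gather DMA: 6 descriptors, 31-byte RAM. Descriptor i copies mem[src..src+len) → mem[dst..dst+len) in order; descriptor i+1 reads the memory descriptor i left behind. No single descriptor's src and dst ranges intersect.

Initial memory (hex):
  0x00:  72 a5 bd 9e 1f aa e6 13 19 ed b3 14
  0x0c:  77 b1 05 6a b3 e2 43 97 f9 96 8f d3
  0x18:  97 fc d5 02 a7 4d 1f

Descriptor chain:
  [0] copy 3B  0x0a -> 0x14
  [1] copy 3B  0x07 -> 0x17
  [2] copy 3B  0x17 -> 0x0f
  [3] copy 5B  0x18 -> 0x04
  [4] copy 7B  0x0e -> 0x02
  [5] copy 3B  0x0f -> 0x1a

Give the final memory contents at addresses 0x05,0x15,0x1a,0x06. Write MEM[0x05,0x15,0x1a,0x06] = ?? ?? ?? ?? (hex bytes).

#0 dst[0x14+3] := {0xb3,0x14,0x77}
#1 dst[0x17+3] := {0x13,0x19,0xed}
#2 dst[0x0f+3] := {0x13,0x19,0xed}
#3 dst[0x04+5] := {0x19,0xed,0xd5,0x02,0xa7}
#4 dst[0x02+7] := {0x05,0x13,0x19,0xed,0x43,0x97,0xb3}
#5 dst[0x1a+3] := {0x13,0x19,0xed}
query mem[0x05]=0xed, mem[0x15]=0x14, mem[0x1a]=0x13, mem[0x06]=0x43

MEM[0x05,0x15,0x1a,0x06] = ed 14 13 43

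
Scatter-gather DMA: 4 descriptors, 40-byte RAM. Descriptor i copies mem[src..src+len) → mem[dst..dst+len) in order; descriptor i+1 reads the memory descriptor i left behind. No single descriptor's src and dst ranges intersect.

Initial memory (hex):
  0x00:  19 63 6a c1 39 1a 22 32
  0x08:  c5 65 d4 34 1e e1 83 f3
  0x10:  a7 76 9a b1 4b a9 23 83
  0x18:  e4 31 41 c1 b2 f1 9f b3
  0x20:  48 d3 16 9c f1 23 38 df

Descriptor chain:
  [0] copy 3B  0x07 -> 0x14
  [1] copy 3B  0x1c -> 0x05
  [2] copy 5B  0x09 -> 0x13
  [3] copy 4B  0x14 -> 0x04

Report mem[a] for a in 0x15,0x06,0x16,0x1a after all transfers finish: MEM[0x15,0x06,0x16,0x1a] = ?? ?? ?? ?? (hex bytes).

MEM[0x15,0x06,0x16,0x1a] = 34 1e 1e 41

  after D0: wrote 3B at 0x14 = 32c565
  after D1: wrote 3B at 0x05 = b2f19f
  after D2: wrote 5B at 0x13 = 65d4341ee1
  after D3: wrote 4B at 0x04 = d4341ee1
query mem[0x15]=0x34, mem[0x06]=0x1e, mem[0x16]=0x1e, mem[0x1a]=0x41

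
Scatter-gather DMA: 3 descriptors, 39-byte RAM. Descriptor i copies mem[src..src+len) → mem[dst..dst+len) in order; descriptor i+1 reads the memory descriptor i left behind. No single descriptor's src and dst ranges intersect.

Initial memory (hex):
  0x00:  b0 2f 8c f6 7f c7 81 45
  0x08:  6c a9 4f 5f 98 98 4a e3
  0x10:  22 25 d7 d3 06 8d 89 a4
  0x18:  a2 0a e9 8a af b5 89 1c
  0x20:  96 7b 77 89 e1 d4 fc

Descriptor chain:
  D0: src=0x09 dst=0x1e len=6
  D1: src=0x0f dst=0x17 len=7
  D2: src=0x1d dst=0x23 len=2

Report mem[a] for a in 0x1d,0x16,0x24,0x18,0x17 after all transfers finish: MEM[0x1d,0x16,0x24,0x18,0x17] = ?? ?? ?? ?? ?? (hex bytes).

D0: mem[0x1e..0x23] <- [a9 4f 5f 98 98 4a]
D1: mem[0x17..0x1d] <- [e3 22 25 d7 d3 06 8d]
D2: mem[0x23..0x24] <- [8d a9]
query mem[0x1d]=0x8d, mem[0x16]=0x89, mem[0x24]=0xa9, mem[0x18]=0x22, mem[0x17]=0xe3

MEM[0x1d,0x16,0x24,0x18,0x17] = 8d 89 a9 22 e3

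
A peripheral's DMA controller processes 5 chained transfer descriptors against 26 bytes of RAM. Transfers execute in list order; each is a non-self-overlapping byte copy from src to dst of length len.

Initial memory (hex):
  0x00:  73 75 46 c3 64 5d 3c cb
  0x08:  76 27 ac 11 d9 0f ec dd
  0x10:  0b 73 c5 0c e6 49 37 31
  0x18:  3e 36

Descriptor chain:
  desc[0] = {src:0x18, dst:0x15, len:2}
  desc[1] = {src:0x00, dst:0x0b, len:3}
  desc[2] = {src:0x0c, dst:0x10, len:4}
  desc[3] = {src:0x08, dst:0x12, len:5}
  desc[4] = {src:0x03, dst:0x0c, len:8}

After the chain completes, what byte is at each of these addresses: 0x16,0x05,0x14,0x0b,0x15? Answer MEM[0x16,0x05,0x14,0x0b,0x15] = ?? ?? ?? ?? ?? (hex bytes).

D0: mem[0x15..0x16] <- [3e 36]
D1: mem[0x0b..0x0d] <- [73 75 46]
D2: mem[0x10..0x13] <- [75 46 ec dd]
D3: mem[0x12..0x16] <- [76 27 ac 73 75]
D4: mem[0x0c..0x13] <- [c3 64 5d 3c cb 76 27 ac]
query mem[0x16]=0x75, mem[0x05]=0x5d, mem[0x14]=0xac, mem[0x0b]=0x73, mem[0x15]=0x73

MEM[0x16,0x05,0x14,0x0b,0x15] = 75 5d ac 73 73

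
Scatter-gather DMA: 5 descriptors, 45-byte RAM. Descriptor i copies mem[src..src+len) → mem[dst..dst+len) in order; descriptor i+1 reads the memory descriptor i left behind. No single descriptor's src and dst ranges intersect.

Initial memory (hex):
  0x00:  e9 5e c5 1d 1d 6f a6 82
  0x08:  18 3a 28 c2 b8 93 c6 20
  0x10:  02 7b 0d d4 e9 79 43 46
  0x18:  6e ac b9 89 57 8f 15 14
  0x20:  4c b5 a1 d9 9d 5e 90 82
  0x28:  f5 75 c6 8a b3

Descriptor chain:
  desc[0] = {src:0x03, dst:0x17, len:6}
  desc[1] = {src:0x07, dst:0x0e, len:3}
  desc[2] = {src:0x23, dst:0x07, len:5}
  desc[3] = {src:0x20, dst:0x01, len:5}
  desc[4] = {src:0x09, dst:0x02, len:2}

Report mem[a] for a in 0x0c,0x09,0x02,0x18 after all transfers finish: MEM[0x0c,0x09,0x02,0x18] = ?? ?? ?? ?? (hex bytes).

  after D0: wrote 6B at 0x17 = 1d1d6fa68218
  after D1: wrote 3B at 0x0e = 82183a
  after D2: wrote 5B at 0x07 = d99d5e9082
  after D3: wrote 5B at 0x01 = 4cb5a1d99d
  after D4: wrote 2B at 0x02 = 5e90
query mem[0x0c]=0xb8, mem[0x09]=0x5e, mem[0x02]=0x5e, mem[0x18]=0x1d

MEM[0x0c,0x09,0x02,0x18] = b8 5e 5e 1d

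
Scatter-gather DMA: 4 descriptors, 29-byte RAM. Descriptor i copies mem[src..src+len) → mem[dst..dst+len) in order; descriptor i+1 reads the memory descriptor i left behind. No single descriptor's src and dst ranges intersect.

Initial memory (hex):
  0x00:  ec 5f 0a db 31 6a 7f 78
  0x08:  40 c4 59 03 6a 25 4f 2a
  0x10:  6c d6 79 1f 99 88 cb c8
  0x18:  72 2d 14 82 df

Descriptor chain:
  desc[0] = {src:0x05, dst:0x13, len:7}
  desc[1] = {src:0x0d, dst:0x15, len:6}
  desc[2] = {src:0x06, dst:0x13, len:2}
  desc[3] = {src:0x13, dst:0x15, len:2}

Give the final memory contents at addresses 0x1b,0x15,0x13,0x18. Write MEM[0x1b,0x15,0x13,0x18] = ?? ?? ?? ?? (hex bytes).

MEM[0x1b,0x15,0x13,0x18] = 82 7f 7f 6c

[0] 0x05->0x13 len=7 : 6a 7f 78 40 c4 59 03
[1] 0x0d->0x15 len=6 : 25 4f 2a 6c d6 79
[2] 0x06->0x13 len=2 : 7f 78
[3] 0x13->0x15 len=2 : 7f 78
query mem[0x1b]=0x82, mem[0x15]=0x7f, mem[0x13]=0x7f, mem[0x18]=0x6c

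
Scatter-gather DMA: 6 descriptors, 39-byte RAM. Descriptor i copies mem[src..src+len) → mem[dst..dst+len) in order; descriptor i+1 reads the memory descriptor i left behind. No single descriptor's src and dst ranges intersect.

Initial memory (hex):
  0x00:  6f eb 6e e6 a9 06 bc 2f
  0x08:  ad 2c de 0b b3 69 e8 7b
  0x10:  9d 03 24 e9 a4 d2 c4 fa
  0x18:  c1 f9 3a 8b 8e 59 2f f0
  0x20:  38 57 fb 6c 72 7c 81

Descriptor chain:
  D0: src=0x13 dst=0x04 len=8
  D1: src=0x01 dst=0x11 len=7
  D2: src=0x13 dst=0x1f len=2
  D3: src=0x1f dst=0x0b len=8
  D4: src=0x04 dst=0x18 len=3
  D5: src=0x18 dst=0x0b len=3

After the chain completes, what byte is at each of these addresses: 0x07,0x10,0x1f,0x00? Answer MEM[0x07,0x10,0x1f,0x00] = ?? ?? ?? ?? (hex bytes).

D0: mem[0x04..0x0b] <- [e9 a4 d2 c4 fa c1 f9 3a]
D1: mem[0x11..0x17] <- [eb 6e e6 e9 a4 d2 c4]
D2: mem[0x1f..0x20] <- [e6 e9]
D3: mem[0x0b..0x12] <- [e6 e9 57 fb 6c 72 7c 81]
D4: mem[0x18..0x1a] <- [e9 a4 d2]
D5: mem[0x0b..0x0d] <- [e9 a4 d2]
query mem[0x07]=0xc4, mem[0x10]=0x72, mem[0x1f]=0xe6, mem[0x00]=0x6f

MEM[0x07,0x10,0x1f,0x00] = c4 72 e6 6f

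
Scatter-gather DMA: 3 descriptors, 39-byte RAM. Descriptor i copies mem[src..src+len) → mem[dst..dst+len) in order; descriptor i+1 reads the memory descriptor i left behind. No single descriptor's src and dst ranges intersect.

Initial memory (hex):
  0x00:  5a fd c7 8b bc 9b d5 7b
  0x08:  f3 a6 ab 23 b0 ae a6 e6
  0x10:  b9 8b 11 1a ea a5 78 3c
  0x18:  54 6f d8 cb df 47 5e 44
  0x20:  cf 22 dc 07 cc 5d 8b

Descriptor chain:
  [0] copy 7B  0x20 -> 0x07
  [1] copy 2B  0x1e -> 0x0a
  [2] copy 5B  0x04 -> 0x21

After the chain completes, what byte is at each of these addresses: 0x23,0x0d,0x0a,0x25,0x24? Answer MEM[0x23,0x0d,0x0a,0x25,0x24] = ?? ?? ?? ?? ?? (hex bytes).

  after D0: wrote 7B at 0x07 = cf22dc07cc5d8b
  after D1: wrote 2B at 0x0a = 5e44
  after D2: wrote 5B at 0x21 = bc9bd5cf22
query mem[0x23]=0xd5, mem[0x0d]=0x8b, mem[0x0a]=0x5e, mem[0x25]=0x22, mem[0x24]=0xcf

MEM[0x23,0x0d,0x0a,0x25,0x24] = d5 8b 5e 22 cf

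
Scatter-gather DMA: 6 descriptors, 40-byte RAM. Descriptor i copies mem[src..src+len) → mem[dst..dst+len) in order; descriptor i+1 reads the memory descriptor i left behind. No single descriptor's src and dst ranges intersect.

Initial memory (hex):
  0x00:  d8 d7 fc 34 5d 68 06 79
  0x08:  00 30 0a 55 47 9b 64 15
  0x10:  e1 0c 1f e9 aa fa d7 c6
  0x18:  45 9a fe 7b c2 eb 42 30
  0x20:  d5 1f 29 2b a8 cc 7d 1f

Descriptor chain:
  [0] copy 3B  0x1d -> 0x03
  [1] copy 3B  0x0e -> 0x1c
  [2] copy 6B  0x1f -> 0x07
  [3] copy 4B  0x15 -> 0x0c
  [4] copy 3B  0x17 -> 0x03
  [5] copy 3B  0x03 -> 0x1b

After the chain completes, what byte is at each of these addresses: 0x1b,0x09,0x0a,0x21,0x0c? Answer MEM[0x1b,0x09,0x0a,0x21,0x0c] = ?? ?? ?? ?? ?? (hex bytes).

[0] 0x1d->0x03 len=3 : eb 42 30
[1] 0x0e->0x1c len=3 : 64 15 e1
[2] 0x1f->0x07 len=6 : 30 d5 1f 29 2b a8
[3] 0x15->0x0c len=4 : fa d7 c6 45
[4] 0x17->0x03 len=3 : c6 45 9a
[5] 0x03->0x1b len=3 : c6 45 9a
query mem[0x1b]=0xc6, mem[0x09]=0x1f, mem[0x0a]=0x29, mem[0x21]=0x1f, mem[0x0c]=0xfa

MEM[0x1b,0x09,0x0a,0x21,0x0c] = c6 1f 29 1f fa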